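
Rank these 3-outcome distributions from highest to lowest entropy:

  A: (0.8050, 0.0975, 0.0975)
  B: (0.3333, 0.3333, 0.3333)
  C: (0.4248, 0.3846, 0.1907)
B > C > A

Key insight: Entropy is maximized by uniform distributions and minimized by concentrated distributions.

- Uniform distributions have maximum entropy log₂(3) = 1.5850 bits
- The more "peaked" or concentrated a distribution, the lower its entropy

Entropies:
  H(A) = 0.9068 bits
  H(B) = 1.5850 bits
  H(C) = 1.5108 bits

Ranking: B > C > A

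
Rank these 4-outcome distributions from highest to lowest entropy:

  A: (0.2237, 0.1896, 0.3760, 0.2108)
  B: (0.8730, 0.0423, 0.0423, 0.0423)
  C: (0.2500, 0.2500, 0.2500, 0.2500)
C > A > B

Key insight: Entropy is maximized by uniform distributions and minimized by concentrated distributions.

- Uniform distributions have maximum entropy log₂(4) = 2.0000 bits
- The more "peaked" or concentrated a distribution, the lower its entropy

Entropies:
  H(A) = 1.9421 bits
  H(B) = 0.7504 bits
  H(C) = 2.0000 bits

Ranking: C > A > B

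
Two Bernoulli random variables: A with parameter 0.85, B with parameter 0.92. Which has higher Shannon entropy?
A

For binary distributions, entropy is maximized at p=0.5 and decreases as p moves toward 0 or 1.

H(A) = H(0.85) = 0.6098 bits
H(B) = H(0.92) = 0.4022 bits

Distribution A (p=0.85) is closer to uniform (p=0.5), so it has higher entropy.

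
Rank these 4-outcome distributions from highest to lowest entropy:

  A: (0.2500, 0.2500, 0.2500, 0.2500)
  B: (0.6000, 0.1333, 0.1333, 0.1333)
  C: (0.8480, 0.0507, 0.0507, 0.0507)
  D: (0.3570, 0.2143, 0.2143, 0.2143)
A > D > B > C

Key insight: Entropy is maximized by uniform distributions and minimized by concentrated distributions.

Entropies:
  H(A) = 2.0000 bits
  H(B) = 1.6049 bits
  H(C) = 0.8557 bits
  H(D) = 1.9593 bits

Ranking: A > D > B > C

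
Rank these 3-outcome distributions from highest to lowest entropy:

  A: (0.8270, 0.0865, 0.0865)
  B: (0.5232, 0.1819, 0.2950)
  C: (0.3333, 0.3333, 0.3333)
C > B > A

Key insight: Entropy is maximized by uniform distributions and minimized by concentrated distributions.

- Uniform distributions have maximum entropy log₂(3) = 1.5850 bits
- The more "peaked" or concentrated a distribution, the lower its entropy

Entropies:
  H(A) = 0.8375 bits
  H(B) = 1.4557 bits
  H(C) = 1.5850 bits

Ranking: C > B > A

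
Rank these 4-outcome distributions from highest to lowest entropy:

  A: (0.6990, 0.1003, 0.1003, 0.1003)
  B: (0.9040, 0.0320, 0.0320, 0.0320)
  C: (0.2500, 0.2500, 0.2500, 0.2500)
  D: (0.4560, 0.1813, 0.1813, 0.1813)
C > D > A > B

Key insight: Entropy is maximized by uniform distributions and minimized by concentrated distributions.

Entropies:
  H(A) = 1.3596 bits
  H(B) = 0.6083 bits
  H(C) = 2.0000 bits
  H(D) = 1.8566 bits

Ranking: C > D > A > B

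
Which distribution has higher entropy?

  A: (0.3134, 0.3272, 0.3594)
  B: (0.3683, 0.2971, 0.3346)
A

Both distributions are close to uniform, making this a harder comparison.

H(A) = 1.5826 bits
H(B) = 1.5795 bits

The distribution closer to uniform has higher entropy.
Answer: A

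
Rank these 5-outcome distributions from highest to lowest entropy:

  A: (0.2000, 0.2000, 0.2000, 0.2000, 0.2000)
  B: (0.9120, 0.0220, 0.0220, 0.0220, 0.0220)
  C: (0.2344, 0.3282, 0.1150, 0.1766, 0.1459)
A > C > B

Key insight: Entropy is maximized by uniform distributions and minimized by concentrated distributions.

- Uniform distributions have maximum entropy log₂(5) = 2.3219 bits
- The more "peaked" or concentrated a distribution, the lower its entropy

Entropies:
  H(A) = 2.3219 bits
  H(B) = 0.6058 bits
  H(C) = 2.2237 bits

Ranking: A > C > B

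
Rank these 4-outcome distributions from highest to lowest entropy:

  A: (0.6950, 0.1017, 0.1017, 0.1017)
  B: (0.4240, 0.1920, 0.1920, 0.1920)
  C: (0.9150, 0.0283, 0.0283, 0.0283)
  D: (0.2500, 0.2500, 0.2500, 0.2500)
D > B > A > C

Key insight: Entropy is maximized by uniform distributions and minimized by concentrated distributions.

Entropies:
  H(A) = 1.3707 bits
  H(B) = 1.8962 bits
  H(C) = 0.5543 bits
  H(D) = 2.0000 bits

Ranking: D > B > A > C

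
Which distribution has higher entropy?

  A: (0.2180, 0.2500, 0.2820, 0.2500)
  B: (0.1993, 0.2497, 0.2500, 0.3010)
A

Both distributions are close to uniform, making this a harder comparison.

H(A) = 1.9941 bits
H(B) = 1.9850 bits

The distribution closer to uniform has higher entropy.
Answer: A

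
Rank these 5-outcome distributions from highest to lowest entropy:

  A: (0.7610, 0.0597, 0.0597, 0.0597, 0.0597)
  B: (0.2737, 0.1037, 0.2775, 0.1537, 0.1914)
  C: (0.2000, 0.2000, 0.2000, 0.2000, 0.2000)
C > B > A

Key insight: Entropy is maximized by uniform distributions and minimized by concentrated distributions.

- Uniform distributions have maximum entropy log₂(5) = 2.3219 bits
- The more "peaked" or concentrated a distribution, the lower its entropy

Entropies:
  H(A) = 1.2714 bits
  H(B) = 2.2357 bits
  H(C) = 2.3219 bits

Ranking: C > B > A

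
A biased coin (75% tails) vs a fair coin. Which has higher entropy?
Fair coin

The fair coin is uniform (p=0.5), maximizing binary entropy at 1 bit. The biased coin has H(0.75) ≈ 0.811 bits — its outcome is more predictable, so its entropy is lower.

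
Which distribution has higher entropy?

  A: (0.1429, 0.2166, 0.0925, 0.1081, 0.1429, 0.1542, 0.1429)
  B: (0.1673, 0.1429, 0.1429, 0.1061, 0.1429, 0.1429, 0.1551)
B

Both distributions are close to uniform, making this a harder comparison.

H(A) = 2.7618 bits
H(B) = 2.7962 bits

The distribution closer to uniform has higher entropy.
Answer: B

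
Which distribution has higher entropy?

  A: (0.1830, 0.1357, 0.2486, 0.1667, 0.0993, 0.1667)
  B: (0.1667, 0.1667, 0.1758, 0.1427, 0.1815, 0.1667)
B

Both distributions are close to uniform, making this a harder comparison.

H(A) = 2.5312 bits
H(B) = 2.5811 bits

The distribution closer to uniform has higher entropy.
Answer: B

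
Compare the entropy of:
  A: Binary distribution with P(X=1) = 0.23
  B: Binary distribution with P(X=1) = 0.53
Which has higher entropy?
B

For binary distributions, entropy is maximized at p=0.5 and decreases as p moves toward 0 or 1.

H(A) = H(0.23) = 0.7780 bits
H(B) = H(0.53) = 0.9974 bits

Distribution B (p=0.53) is closer to uniform (p=0.5), so it has higher entropy.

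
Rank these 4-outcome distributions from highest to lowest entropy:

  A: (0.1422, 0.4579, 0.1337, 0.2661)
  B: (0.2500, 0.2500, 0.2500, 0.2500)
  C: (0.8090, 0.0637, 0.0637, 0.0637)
B > A > C

Key insight: Entropy is maximized by uniform distributions and minimized by concentrated distributions.

- Uniform distributions have maximum entropy log₂(4) = 2.0000 bits
- The more "peaked" or concentrated a distribution, the lower its entropy

Entropies:
  H(A) = 1.8126 bits
  H(B) = 2.0000 bits
  H(C) = 1.0063 bits

Ranking: B > A > C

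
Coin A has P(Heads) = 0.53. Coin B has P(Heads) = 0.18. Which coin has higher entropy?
A

For binary distributions, entropy is maximized at p=0.5 and decreases as p moves toward 0 or 1.

H(A) = H(0.53) = 0.9974 bits
H(B) = H(0.18) = 0.6801 bits

Distribution A (p=0.53) is closer to uniform (p=0.5), so it has higher entropy.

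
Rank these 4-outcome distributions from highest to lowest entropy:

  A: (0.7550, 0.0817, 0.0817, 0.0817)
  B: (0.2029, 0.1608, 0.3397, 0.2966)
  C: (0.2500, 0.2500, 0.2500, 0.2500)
C > B > A

Key insight: Entropy is maximized by uniform distributions and minimized by concentrated distributions.

- Uniform distributions have maximum entropy log₂(4) = 2.0000 bits
- The more "peaked" or concentrated a distribution, the lower its entropy

Entropies:
  H(A) = 1.1916 bits
  H(B) = 1.9401 bits
  H(C) = 2.0000 bits

Ranking: C > B > A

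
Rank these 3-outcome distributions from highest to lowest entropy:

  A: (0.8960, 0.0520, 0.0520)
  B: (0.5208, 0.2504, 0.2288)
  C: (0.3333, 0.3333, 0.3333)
C > B > A

Key insight: Entropy is maximized by uniform distributions and minimized by concentrated distributions.

- Uniform distributions have maximum entropy log₂(3) = 1.5850 bits
- The more "peaked" or concentrated a distribution, the lower its entropy

Entropies:
  H(A) = 0.5855 bits
  H(B) = 1.4772 bits
  H(C) = 1.5850 bits

Ranking: C > B > A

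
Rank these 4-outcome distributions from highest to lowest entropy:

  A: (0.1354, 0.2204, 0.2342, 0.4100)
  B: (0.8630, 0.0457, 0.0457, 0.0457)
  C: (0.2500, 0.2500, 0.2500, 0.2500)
C > A > B

Key insight: Entropy is maximized by uniform distributions and minimized by concentrated distributions.

- Uniform distributions have maximum entropy log₂(4) = 2.0000 bits
- The more "peaked" or concentrated a distribution, the lower its entropy

Entropies:
  H(A) = 1.8893 bits
  H(B) = 0.7935 bits
  H(C) = 2.0000 bits

Ranking: C > A > B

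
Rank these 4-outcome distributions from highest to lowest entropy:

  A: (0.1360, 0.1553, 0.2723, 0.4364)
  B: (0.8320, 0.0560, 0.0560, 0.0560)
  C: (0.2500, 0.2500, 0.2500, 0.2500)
C > A > B

Key insight: Entropy is maximized by uniform distributions and minimized by concentrated distributions.

- Uniform distributions have maximum entropy log₂(4) = 2.0000 bits
- The more "peaked" or concentrated a distribution, the lower its entropy

Entropies:
  H(A) = 1.8418 bits
  H(B) = 0.9194 bits
  H(C) = 2.0000 bits

Ranking: C > A > B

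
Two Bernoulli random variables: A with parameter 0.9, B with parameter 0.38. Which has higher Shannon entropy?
B

For binary distributions, entropy is maximized at p=0.5 and decreases as p moves toward 0 or 1.

H(A) = H(0.9) = 0.4690 bits
H(B) = H(0.38) = 0.9580 bits

Distribution B (p=0.38) is closer to uniform (p=0.5), so it has higher entropy.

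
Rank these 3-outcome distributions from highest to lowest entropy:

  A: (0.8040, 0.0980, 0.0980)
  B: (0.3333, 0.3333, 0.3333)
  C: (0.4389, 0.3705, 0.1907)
B > C > A

Key insight: Entropy is maximized by uniform distributions and minimized by concentrated distributions.

- Uniform distributions have maximum entropy log₂(3) = 1.5850 bits
- The more "peaked" or concentrated a distribution, the lower its entropy

Entropies:
  H(A) = 0.9099 bits
  H(B) = 1.5850 bits
  H(C) = 1.5081 bits

Ranking: B > C > A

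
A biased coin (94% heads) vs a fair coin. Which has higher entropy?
Fair coin

The fair coin is uniform (p=0.5), maximizing binary entropy at 1 bit. The biased coin has H(0.94) ≈ 0.327 bits — its outcome is more predictable, so its entropy is lower.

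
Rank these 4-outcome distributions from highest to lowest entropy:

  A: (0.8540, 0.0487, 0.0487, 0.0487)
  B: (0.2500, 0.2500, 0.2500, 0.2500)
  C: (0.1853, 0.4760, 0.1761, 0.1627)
B > C > A

Key insight: Entropy is maximized by uniform distributions and minimized by concentrated distributions.

- Uniform distributions have maximum entropy log₂(4) = 2.0000 bits
- The more "peaked" or concentrated a distribution, the lower its entropy

Entropies:
  H(A) = 0.8311 bits
  H(B) = 2.0000 bits
  H(C) = 1.8278 bits

Ranking: B > C > A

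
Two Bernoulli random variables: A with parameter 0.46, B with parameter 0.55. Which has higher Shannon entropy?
A

For binary distributions, entropy is maximized at p=0.5 and decreases as p moves toward 0 or 1.

H(A) = H(0.46) = 0.9954 bits
H(B) = H(0.55) = 0.9928 bits

Distribution A (p=0.46) is closer to uniform (p=0.5), so it has higher entropy.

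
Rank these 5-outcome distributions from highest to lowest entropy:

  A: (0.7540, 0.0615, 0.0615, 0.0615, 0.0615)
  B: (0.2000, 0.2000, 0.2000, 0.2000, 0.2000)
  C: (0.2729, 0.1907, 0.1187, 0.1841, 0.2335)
B > C > A

Key insight: Entropy is maximized by uniform distributions and minimized by concentrated distributions.

- Uniform distributions have maximum entropy log₂(5) = 2.3219 bits
- The more "peaked" or concentrated a distribution, the lower its entropy

Entropies:
  H(A) = 1.2969 bits
  H(B) = 2.3219 bits
  H(C) = 2.2717 bits

Ranking: B > C > A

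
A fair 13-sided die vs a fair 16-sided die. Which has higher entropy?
16-sided die

Both are uniform distributions; for uniform over n outcomes, H = log₂(n). H(13-sided) = log₂(13) = 3.700 bits and H(16-sided) = log₂(16) = 4.000 bits. More outcomes in a uniform distribution means higher entropy.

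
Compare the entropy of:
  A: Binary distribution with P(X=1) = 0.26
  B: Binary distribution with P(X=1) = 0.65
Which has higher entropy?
B

For binary distributions, entropy is maximized at p=0.5 and decreases as p moves toward 0 or 1.

H(A) = H(0.26) = 0.8267 bits
H(B) = H(0.65) = 0.9341 bits

Distribution B (p=0.65) is closer to uniform (p=0.5), so it has higher entropy.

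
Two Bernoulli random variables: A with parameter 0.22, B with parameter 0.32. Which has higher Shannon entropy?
B

For binary distributions, entropy is maximized at p=0.5 and decreases as p moves toward 0 or 1.

H(A) = H(0.22) = 0.7602 bits
H(B) = H(0.32) = 0.9044 bits

Distribution B (p=0.32) is closer to uniform (p=0.5), so it has higher entropy.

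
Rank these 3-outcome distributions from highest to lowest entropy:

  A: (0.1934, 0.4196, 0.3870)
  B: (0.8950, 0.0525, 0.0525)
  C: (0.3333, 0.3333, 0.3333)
C > A > B

Key insight: Entropy is maximized by uniform distributions and minimized by concentrated distributions.

- Uniform distributions have maximum entropy log₂(3) = 1.5850 bits
- The more "peaked" or concentrated a distribution, the lower its entropy

Entropies:
  H(A) = 1.5142 bits
  H(B) = 0.5896 bits
  H(C) = 1.5850 bits

Ranking: C > A > B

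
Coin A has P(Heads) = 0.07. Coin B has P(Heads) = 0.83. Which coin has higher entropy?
B

For binary distributions, entropy is maximized at p=0.5 and decreases as p moves toward 0 or 1.

H(A) = H(0.07) = 0.3659 bits
H(B) = H(0.83) = 0.6577 bits

Distribution B (p=0.83) is closer to uniform (p=0.5), so it has higher entropy.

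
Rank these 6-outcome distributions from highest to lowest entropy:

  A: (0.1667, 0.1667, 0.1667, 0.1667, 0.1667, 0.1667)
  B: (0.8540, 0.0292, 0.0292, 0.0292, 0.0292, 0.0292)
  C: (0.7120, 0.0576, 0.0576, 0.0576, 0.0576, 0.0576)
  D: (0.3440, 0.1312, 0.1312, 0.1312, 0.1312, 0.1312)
A > D > C > B

Key insight: Entropy is maximized by uniform distributions and minimized by concentrated distributions.

Entropies:
  H(A) = 2.5850 bits
  H(B) = 0.9387 bits
  H(C) = 1.5348 bits
  H(D) = 2.4518 bits

Ranking: A > D > C > B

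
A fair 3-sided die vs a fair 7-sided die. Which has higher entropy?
7-sided die

Both are uniform distributions; for uniform over n outcomes, H = log₂(n). H(3-sided) = log₂(3) = 1.585 bits and H(7-sided) = log₂(7) = 2.807 bits. More outcomes in a uniform distribution means higher entropy.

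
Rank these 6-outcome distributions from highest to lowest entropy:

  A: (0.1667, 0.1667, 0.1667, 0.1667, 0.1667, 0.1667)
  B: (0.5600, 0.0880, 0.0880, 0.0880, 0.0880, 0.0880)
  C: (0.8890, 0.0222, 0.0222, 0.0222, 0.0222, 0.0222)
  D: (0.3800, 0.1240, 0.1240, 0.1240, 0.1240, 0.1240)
A > D > B > C

Key insight: Entropy is maximized by uniform distributions and minimized by concentrated distributions.

Entropies:
  H(A) = 2.5850 bits
  H(B) = 2.0112 bits
  H(C) = 0.7607 bits
  H(D) = 2.3976 bits

Ranking: A > D > B > C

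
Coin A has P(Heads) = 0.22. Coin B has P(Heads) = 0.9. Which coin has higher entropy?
A

For binary distributions, entropy is maximized at p=0.5 and decreases as p moves toward 0 or 1.

H(A) = H(0.22) = 0.7602 bits
H(B) = H(0.9) = 0.4690 bits

Distribution A (p=0.22) is closer to uniform (p=0.5), so it has higher entropy.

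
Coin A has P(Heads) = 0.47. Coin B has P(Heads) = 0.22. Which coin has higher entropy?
A

For binary distributions, entropy is maximized at p=0.5 and decreases as p moves toward 0 or 1.

H(A) = H(0.47) = 0.9974 bits
H(B) = H(0.22) = 0.7602 bits

Distribution A (p=0.47) is closer to uniform (p=0.5), so it has higher entropy.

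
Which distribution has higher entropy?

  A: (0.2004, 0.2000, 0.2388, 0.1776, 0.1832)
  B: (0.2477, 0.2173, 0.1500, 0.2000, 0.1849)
A

Both distributions are close to uniform, making this a harder comparison.

H(A) = 2.3139 bits
H(B) = 2.3025 bits

The distribution closer to uniform has higher entropy.
Answer: A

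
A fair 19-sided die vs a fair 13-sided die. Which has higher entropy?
19-sided die

Both are uniform distributions; for uniform over n outcomes, H = log₂(n). H(19-sided) = log₂(19) = 4.248 bits and H(13-sided) = log₂(13) = 3.700 bits. More outcomes in a uniform distribution means higher entropy.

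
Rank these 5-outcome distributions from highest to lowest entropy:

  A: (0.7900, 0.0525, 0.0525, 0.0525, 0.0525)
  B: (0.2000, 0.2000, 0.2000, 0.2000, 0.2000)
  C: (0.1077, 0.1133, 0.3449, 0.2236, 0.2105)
B > C > A

Key insight: Entropy is maximized by uniform distributions and minimized by concentrated distributions.

- Uniform distributions have maximum entropy log₂(5) = 2.3219 bits
- The more "peaked" or concentrated a distribution, the lower its entropy

Entropies:
  H(A) = 1.1615 bits
  H(B) = 2.3219 bits
  H(C) = 2.1883 bits

Ranking: B > C > A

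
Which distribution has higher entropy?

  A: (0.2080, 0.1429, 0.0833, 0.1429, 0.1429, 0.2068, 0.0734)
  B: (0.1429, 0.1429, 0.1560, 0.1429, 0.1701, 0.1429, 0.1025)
B

Both distributions are close to uniform, making this a harder comparison.

H(A) = 2.7197 bits
H(B) = 2.7939 bits

The distribution closer to uniform has higher entropy.
Answer: B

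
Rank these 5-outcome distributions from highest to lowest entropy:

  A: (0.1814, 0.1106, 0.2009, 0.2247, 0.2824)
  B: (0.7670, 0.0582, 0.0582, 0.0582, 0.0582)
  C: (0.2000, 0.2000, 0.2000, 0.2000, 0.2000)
C > A > B

Key insight: Entropy is maximized by uniform distributions and minimized by concentrated distributions.

- Uniform distributions have maximum entropy log₂(5) = 2.3219 bits
- The more "peaked" or concentrated a distribution, the lower its entropy

Entropies:
  H(A) = 2.2624 bits
  H(B) = 1.2492 bits
  H(C) = 2.3219 bits

Ranking: C > A > B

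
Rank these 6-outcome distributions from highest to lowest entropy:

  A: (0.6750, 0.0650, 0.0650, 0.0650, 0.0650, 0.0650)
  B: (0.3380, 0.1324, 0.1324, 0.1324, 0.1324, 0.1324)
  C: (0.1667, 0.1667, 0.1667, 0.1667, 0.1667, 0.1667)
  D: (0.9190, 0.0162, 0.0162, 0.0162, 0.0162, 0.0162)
C > B > A > D

Key insight: Entropy is maximized by uniform distributions and minimized by concentrated distributions.

Entropies:
  H(A) = 1.6644 bits
  H(B) = 2.4600 bits
  H(C) = 2.5850 bits
  H(D) = 0.5938 bits

Ranking: C > B > A > D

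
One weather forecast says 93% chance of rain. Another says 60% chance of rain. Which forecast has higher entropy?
60% forecast

Treat each forecast as a Bernoulli distribution. Binary entropy is maximized at p=0.5 and falls off symmetrically toward 0 or 1. The 60% forecast is closer to 50%, so it is more uncertain. H(93%) ≈ 0.366 bits, H(60%) ≈ 0.971 bits.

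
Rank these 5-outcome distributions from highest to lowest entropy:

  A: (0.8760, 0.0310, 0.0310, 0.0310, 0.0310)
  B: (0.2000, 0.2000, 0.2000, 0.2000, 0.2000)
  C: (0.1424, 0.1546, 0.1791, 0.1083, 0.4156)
B > C > A

Key insight: Entropy is maximized by uniform distributions and minimized by concentrated distributions.

- Uniform distributions have maximum entropy log₂(5) = 2.3219 bits
- The more "peaked" or concentrated a distribution, the lower its entropy

Entropies:
  H(A) = 0.7888 bits
  H(B) = 2.3219 bits
  H(C) = 2.1350 bits

Ranking: B > C > A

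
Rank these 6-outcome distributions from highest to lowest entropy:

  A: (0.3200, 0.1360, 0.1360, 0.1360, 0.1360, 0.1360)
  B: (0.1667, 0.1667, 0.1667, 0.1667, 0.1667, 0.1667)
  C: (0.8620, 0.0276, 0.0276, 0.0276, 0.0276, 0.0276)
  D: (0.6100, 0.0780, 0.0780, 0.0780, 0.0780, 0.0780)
B > A > D > C

Key insight: Entropy is maximized by uniform distributions and minimized by concentrated distributions.

Entropies:
  H(A) = 2.4833 bits
  H(B) = 2.5850 bits
  H(C) = 0.8994 bits
  H(D) = 1.8704 bits

Ranking: B > A > D > C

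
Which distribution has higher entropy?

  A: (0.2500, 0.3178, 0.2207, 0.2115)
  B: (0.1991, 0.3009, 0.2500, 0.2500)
B

Both distributions are close to uniform, making this a harder comparison.

H(A) = 1.9807 bits
H(B) = 1.9849 bits

The distribution closer to uniform has higher entropy.
Answer: B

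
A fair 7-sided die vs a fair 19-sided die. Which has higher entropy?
19-sided die

Both are uniform distributions; for uniform over n outcomes, H = log₂(n). H(7-sided) = log₂(7) = 2.807 bits and H(19-sided) = log₂(19) = 4.248 bits. More outcomes in a uniform distribution means higher entropy.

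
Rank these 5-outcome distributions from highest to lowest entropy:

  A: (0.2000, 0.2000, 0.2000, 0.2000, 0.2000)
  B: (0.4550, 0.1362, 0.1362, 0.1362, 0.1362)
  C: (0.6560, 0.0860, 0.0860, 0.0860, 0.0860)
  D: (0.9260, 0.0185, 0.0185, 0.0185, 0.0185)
A > B > C > D

Key insight: Entropy is maximized by uniform distributions and minimized by concentrated distributions.

Entropies:
  H(A) = 2.3219 bits
  H(B) = 2.0841 bits
  H(C) = 1.6166 bits
  H(D) = 0.5287 bits

Ranking: A > B > C > D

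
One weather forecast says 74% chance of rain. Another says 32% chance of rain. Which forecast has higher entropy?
32% forecast

Treat each forecast as a Bernoulli distribution. Binary entropy is maximized at p=0.5 and falls off symmetrically toward 0 or 1. The 32% forecast is closer to 50%, so it is more uncertain. H(74%) ≈ 0.827 bits, H(32%) ≈ 0.904 bits.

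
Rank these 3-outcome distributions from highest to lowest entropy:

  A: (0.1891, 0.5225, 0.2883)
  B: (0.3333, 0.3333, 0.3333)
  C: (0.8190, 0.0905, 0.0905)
B > A > C

Key insight: Entropy is maximized by uniform distributions and minimized by concentrated distributions.

- Uniform distributions have maximum entropy log₂(3) = 1.5850 bits
- The more "peaked" or concentrated a distribution, the lower its entropy

Entropies:
  H(A) = 1.4610 bits
  H(B) = 1.5850 bits
  H(C) = 0.8633 bits

Ranking: B > A > C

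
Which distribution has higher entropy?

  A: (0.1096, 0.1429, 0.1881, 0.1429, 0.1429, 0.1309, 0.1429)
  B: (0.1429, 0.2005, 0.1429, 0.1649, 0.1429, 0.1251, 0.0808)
A

Both distributions are close to uniform, making this a harder comparison.

H(A) = 2.7911 bits
H(B) = 2.7654 bits

The distribution closer to uniform has higher entropy.
Answer: A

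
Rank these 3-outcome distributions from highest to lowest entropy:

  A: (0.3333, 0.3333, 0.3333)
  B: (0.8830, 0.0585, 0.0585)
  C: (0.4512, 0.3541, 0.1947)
A > C > B

Key insight: Entropy is maximized by uniform distributions and minimized by concentrated distributions.

- Uniform distributions have maximum entropy log₂(3) = 1.5850 bits
- The more "peaked" or concentrated a distribution, the lower its entropy

Entropies:
  H(A) = 1.5850 bits
  H(B) = 0.6377 bits
  H(C) = 1.5080 bits

Ranking: A > C > B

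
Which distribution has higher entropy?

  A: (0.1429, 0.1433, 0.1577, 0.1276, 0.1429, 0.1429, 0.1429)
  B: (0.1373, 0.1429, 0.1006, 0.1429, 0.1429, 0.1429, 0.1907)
A

Both distributions are close to uniform, making this a harder comparison.

H(A) = 2.8050 bits
H(B) = 2.7867 bits

The distribution closer to uniform has higher entropy.
Answer: A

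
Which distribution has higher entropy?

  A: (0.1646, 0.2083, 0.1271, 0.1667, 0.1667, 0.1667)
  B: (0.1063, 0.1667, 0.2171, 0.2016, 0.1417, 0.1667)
A

Both distributions are close to uniform, making this a harder comparison.

H(A) = 2.5706 bits
H(B) = 2.5490 bits

The distribution closer to uniform has higher entropy.
Answer: A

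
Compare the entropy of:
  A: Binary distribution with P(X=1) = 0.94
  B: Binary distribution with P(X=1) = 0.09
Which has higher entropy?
B

For binary distributions, entropy is maximized at p=0.5 and decreases as p moves toward 0 or 1.

H(A) = H(0.94) = 0.3274 bits
H(B) = H(0.09) = 0.4365 bits

Distribution B (p=0.09) is closer to uniform (p=0.5), so it has higher entropy.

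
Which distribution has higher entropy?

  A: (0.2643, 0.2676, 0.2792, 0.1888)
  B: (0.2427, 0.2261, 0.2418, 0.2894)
B

Both distributions are close to uniform, making this a harder comparison.

H(A) = 1.9843 bits
H(B) = 1.9937 bits

The distribution closer to uniform has higher entropy.
Answer: B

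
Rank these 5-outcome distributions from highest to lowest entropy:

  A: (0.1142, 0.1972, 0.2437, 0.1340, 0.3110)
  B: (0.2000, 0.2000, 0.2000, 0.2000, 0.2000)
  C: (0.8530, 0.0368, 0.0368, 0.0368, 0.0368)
B > A > C

Key insight: Entropy is maximized by uniform distributions and minimized by concentrated distributions.

- Uniform distributions have maximum entropy log₂(5) = 2.3219 bits
- The more "peaked" or concentrated a distribution, the lower its entropy

Entropies:
  H(A) = 2.2283 bits
  H(B) = 2.3219 bits
  H(C) = 0.8963 bits

Ranking: B > A > C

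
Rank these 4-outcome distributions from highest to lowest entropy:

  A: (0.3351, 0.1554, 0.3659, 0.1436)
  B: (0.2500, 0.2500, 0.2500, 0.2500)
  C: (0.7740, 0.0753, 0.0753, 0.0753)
B > A > C

Key insight: Entropy is maximized by uniform distributions and minimized by concentrated distributions.

- Uniform distributions have maximum entropy log₂(4) = 2.0000 bits
- The more "peaked" or concentrated a distribution, the lower its entropy

Entropies:
  H(A) = 1.8788 bits
  H(B) = 2.0000 bits
  H(C) = 1.1292 bits

Ranking: B > A > C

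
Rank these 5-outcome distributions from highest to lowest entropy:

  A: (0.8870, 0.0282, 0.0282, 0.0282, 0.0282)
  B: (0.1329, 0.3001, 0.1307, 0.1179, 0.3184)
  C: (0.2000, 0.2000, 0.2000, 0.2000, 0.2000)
C > B > A

Key insight: Entropy is maximized by uniform distributions and minimized by concentrated distributions.

- Uniform distributions have maximum entropy log₂(5) = 2.3219 bits
- The more "peaked" or concentrated a distribution, the lower its entropy

Entropies:
  H(A) = 0.7349 bits
  H(B) = 2.1811 bits
  H(C) = 2.3219 bits

Ranking: C > B > A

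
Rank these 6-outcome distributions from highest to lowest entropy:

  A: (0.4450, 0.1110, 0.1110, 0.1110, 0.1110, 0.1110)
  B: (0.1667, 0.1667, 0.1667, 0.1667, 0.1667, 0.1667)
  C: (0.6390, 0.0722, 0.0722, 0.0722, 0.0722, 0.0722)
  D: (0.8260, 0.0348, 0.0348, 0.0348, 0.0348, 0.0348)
B > A > C > D

Key insight: Entropy is maximized by uniform distributions and minimized by concentrated distributions.

Entropies:
  H(A) = 2.2799 bits
  H(B) = 2.5850 bits
  H(C) = 1.7817 bits
  H(D) = 1.0708 bits

Ranking: B > A > C > D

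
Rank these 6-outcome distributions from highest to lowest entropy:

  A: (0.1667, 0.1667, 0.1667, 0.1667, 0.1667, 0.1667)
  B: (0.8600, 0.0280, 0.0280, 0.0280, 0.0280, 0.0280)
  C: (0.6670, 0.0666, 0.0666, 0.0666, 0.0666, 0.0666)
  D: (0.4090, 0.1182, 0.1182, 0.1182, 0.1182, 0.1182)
A > D > C > B

Key insight: Entropy is maximized by uniform distributions and minimized by concentrated distributions.

Entropies:
  H(A) = 2.5850 bits
  H(B) = 0.9093 bits
  H(C) = 1.6912 bits
  H(D) = 2.3482 bits

Ranking: A > D > C > B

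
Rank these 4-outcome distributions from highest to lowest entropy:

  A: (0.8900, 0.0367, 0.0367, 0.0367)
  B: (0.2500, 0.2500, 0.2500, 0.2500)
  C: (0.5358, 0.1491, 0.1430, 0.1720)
B > C > A

Key insight: Entropy is maximized by uniform distributions and minimized by concentrated distributions.

- Uniform distributions have maximum entropy log₂(4) = 2.0000 bits
- The more "peaked" or concentrated a distribution, the lower its entropy

Entropies:
  H(A) = 0.6743 bits
  H(B) = 2.0000 bits
  H(C) = 1.7298 bits

Ranking: B > C > A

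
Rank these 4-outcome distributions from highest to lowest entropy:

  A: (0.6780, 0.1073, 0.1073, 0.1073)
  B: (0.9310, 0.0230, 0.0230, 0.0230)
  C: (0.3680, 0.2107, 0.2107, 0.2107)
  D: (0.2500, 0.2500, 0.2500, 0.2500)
D > C > A > B

Key insight: Entropy is maximized by uniform distributions and minimized by concentrated distributions.

Entropies:
  H(A) = 1.4169 bits
  H(B) = 0.4715 bits
  H(C) = 1.9508 bits
  H(D) = 2.0000 bits

Ranking: D > C > A > B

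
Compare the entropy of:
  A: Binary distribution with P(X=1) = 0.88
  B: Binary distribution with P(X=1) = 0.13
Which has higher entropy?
B

For binary distributions, entropy is maximized at p=0.5 and decreases as p moves toward 0 or 1.

H(A) = H(0.88) = 0.5294 bits
H(B) = H(0.13) = 0.5574 bits

Distribution B (p=0.13) is closer to uniform (p=0.5), so it has higher entropy.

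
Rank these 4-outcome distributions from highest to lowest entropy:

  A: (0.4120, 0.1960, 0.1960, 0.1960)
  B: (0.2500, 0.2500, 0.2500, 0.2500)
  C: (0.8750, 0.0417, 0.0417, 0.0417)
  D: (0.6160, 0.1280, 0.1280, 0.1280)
B > A > D > C

Key insight: Entropy is maximized by uniform distributions and minimized by concentrated distributions.

Entropies:
  H(A) = 1.9095 bits
  H(B) = 2.0000 bits
  H(C) = 0.7417 bits
  H(D) = 1.5694 bits

Ranking: B > A > D > C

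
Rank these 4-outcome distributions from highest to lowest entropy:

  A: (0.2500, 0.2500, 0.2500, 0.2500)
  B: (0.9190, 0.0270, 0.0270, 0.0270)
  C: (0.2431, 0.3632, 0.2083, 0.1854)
A > C > B

Key insight: Entropy is maximized by uniform distributions and minimized by concentrated distributions.

- Uniform distributions have maximum entropy log₂(4) = 2.0000 bits
- The more "peaked" or concentrated a distribution, the lower its entropy

Entropies:
  H(A) = 2.0000 bits
  H(B) = 0.5341 bits
  H(C) = 1.9489 bits

Ranking: A > C > B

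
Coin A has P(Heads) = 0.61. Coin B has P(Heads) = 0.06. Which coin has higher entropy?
A

For binary distributions, entropy is maximized at p=0.5 and decreases as p moves toward 0 or 1.

H(A) = H(0.61) = 0.9648 bits
H(B) = H(0.06) = 0.3274 bits

Distribution A (p=0.61) is closer to uniform (p=0.5), so it has higher entropy.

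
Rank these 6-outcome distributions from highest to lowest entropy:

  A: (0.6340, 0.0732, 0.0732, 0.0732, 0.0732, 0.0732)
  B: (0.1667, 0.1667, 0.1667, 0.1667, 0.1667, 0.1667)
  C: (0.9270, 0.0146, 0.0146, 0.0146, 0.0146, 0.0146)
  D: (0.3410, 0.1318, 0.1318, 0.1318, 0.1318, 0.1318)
B > D > A > C

Key insight: Entropy is maximized by uniform distributions and minimized by concentrated distributions.

Entropies:
  H(A) = 1.7974 bits
  H(B) = 2.5850 bits
  H(C) = 0.5465 bits
  H(D) = 2.4559 bits

Ranking: B > D > A > C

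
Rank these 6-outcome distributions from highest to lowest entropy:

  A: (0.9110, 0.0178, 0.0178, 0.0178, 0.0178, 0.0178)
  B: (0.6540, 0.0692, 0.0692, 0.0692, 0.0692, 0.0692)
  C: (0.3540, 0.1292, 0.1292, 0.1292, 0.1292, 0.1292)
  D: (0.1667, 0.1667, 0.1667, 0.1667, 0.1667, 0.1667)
D > C > B > A

Key insight: Entropy is maximized by uniform distributions and minimized by concentrated distributions.

Entropies:
  H(A) = 0.6398 bits
  H(B) = 1.7338 bits
  H(C) = 2.4376 bits
  H(D) = 2.5850 bits

Ranking: D > C > B > A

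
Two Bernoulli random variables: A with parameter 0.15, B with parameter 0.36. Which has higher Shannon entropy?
B

For binary distributions, entropy is maximized at p=0.5 and decreases as p moves toward 0 or 1.

H(A) = H(0.15) = 0.6098 bits
H(B) = H(0.36) = 0.9427 bits

Distribution B (p=0.36) is closer to uniform (p=0.5), so it has higher entropy.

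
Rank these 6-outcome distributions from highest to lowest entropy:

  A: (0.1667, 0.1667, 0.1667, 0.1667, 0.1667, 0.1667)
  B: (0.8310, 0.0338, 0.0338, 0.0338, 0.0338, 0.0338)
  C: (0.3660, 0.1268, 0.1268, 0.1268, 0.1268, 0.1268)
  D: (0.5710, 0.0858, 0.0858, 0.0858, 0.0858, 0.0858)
A > C > D > B

Key insight: Entropy is maximized by uniform distributions and minimized by concentrated distributions.

Entropies:
  H(A) = 2.5850 bits
  H(B) = 1.0478 bits
  H(C) = 2.4197 bits
  H(D) = 1.9815 bits

Ranking: A > C > D > B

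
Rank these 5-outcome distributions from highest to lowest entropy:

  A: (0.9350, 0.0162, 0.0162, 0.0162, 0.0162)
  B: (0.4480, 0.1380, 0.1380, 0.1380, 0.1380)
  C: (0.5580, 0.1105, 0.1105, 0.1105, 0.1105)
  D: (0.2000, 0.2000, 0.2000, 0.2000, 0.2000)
D > B > C > A

Key insight: Entropy is maximized by uniform distributions and minimized by concentrated distributions.

Entropies:
  H(A) = 0.4770 bits
  H(B) = 2.0962 bits
  H(C) = 1.8743 bits
  H(D) = 2.3219 bits

Ranking: D > B > C > A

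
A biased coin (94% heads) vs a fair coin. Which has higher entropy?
Fair coin

The fair coin is uniform (p=0.5), maximizing binary entropy at 1 bit. The biased coin has H(0.94) ≈ 0.327 bits — its outcome is more predictable, so its entropy is lower.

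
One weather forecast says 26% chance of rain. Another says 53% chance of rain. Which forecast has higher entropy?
53% forecast

Treat each forecast as a Bernoulli distribution. Binary entropy is maximized at p=0.5 and falls off symmetrically toward 0 or 1. The 53% forecast is closer to 50%, so it is more uncertain. H(26%) ≈ 0.827 bits, H(53%) ≈ 0.997 bits.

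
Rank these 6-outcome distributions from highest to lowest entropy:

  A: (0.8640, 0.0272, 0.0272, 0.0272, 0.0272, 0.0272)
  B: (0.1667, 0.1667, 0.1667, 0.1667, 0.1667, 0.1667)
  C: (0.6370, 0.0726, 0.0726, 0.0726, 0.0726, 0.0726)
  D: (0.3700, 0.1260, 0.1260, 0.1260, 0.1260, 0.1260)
B > D > C > A

Key insight: Entropy is maximized by uniform distributions and minimized by concentrated distributions.

Entropies:
  H(A) = 0.8894 bits
  H(B) = 2.5850 bits
  H(C) = 1.7880 bits
  H(D) = 2.4135 bits

Ranking: B > D > C > A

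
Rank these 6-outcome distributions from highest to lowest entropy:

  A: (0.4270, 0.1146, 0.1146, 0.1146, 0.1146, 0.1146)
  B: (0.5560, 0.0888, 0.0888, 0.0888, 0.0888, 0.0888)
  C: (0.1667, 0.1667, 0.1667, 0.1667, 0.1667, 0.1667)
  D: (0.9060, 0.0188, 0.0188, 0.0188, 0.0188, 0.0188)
C > A > B > D

Key insight: Entropy is maximized by uniform distributions and minimized by concentrated distributions.

Entropies:
  H(A) = 2.3150 bits
  H(B) = 2.0219 bits
  H(C) = 2.5850 bits
  H(D) = 0.6679 bits

Ranking: C > A > B > D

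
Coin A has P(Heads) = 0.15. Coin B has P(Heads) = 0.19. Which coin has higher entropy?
B

For binary distributions, entropy is maximized at p=0.5 and decreases as p moves toward 0 or 1.

H(A) = H(0.15) = 0.6098 bits
H(B) = H(0.19) = 0.7015 bits

Distribution B (p=0.19) is closer to uniform (p=0.5), so it has higher entropy.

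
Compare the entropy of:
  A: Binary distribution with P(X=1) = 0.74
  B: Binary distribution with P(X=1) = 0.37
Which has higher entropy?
B

For binary distributions, entropy is maximized at p=0.5 and decreases as p moves toward 0 or 1.

H(A) = H(0.74) = 0.8267 bits
H(B) = H(0.37) = 0.9507 bits

Distribution B (p=0.37) is closer to uniform (p=0.5), so it has higher entropy.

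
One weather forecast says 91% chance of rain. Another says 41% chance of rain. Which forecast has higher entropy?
41% forecast

Treat each forecast as a Bernoulli distribution. Binary entropy is maximized at p=0.5 and falls off symmetrically toward 0 or 1. The 41% forecast is closer to 50%, so it is more uncertain. H(91%) ≈ 0.436 bits, H(41%) ≈ 0.977 bits.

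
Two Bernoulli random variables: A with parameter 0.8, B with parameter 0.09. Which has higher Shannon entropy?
A

For binary distributions, entropy is maximized at p=0.5 and decreases as p moves toward 0 or 1.

H(A) = H(0.8) = 0.7219 bits
H(B) = H(0.09) = 0.4365 bits

Distribution A (p=0.8) is closer to uniform (p=0.5), so it has higher entropy.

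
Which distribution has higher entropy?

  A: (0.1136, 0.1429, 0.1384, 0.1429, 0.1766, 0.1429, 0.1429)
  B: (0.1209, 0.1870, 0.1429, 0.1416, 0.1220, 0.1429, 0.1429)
A

Both distributions are close to uniform, making this a harder comparison.

H(A) = 2.7973 bits
H(B) = 2.7935 bits

The distribution closer to uniform has higher entropy.
Answer: A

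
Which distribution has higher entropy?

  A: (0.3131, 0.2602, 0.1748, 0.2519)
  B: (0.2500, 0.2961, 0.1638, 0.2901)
A

Both distributions are close to uniform, making this a harder comparison.

H(A) = 1.9708 bits
H(B) = 1.9654 bits

The distribution closer to uniform has higher entropy.
Answer: A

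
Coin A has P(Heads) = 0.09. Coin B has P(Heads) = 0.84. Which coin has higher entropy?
B

For binary distributions, entropy is maximized at p=0.5 and decreases as p moves toward 0 or 1.

H(A) = H(0.09) = 0.4365 bits
H(B) = H(0.84) = 0.6343 bits

Distribution B (p=0.84) is closer to uniform (p=0.5), so it has higher entropy.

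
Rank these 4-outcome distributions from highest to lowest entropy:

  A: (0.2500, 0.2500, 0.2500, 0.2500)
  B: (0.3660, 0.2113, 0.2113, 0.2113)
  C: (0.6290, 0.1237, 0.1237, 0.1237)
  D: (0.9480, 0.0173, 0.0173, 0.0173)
A > B > C > D

Key insight: Entropy is maximized by uniform distributions and minimized by concentrated distributions.

Entropies:
  H(A) = 2.0000 bits
  H(B) = 1.9524 bits
  H(C) = 1.5395 bits
  H(D) = 0.3773 bits

Ranking: A > B > C > D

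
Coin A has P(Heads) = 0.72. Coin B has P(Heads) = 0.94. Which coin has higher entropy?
A

For binary distributions, entropy is maximized at p=0.5 and decreases as p moves toward 0 or 1.

H(A) = H(0.72) = 0.8555 bits
H(B) = H(0.94) = 0.3274 bits

Distribution A (p=0.72) is closer to uniform (p=0.5), so it has higher entropy.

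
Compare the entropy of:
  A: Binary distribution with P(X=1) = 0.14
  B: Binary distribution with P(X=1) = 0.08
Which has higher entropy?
A

For binary distributions, entropy is maximized at p=0.5 and decreases as p moves toward 0 or 1.

H(A) = H(0.14) = 0.5842 bits
H(B) = H(0.08) = 0.4022 bits

Distribution A (p=0.14) is closer to uniform (p=0.5), so it has higher entropy.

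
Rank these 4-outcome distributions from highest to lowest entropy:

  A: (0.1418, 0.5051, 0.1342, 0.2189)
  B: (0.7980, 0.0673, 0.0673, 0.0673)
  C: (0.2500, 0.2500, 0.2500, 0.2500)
C > A > B

Key insight: Entropy is maximized by uniform distributions and minimized by concentrated distributions.

- Uniform distributions have maximum entropy log₂(4) = 2.0000 bits
- The more "peaked" or concentrated a distribution, the lower its entropy

Entropies:
  H(A) = 1.7660 bits
  H(B) = 1.0461 bits
  H(C) = 2.0000 bits

Ranking: C > A > B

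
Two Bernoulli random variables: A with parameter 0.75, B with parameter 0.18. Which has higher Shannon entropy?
A

For binary distributions, entropy is maximized at p=0.5 and decreases as p moves toward 0 or 1.

H(A) = H(0.75) = 0.8113 bits
H(B) = H(0.18) = 0.6801 bits

Distribution A (p=0.75) is closer to uniform (p=0.5), so it has higher entropy.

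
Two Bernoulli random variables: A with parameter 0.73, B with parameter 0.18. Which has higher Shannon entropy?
A

For binary distributions, entropy is maximized at p=0.5 and decreases as p moves toward 0 or 1.

H(A) = H(0.73) = 0.8415 bits
H(B) = H(0.18) = 0.6801 bits

Distribution A (p=0.73) is closer to uniform (p=0.5), so it has higher entropy.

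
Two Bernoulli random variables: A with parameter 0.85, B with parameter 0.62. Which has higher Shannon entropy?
B

For binary distributions, entropy is maximized at p=0.5 and decreases as p moves toward 0 or 1.

H(A) = H(0.85) = 0.6098 bits
H(B) = H(0.62) = 0.9580 bits

Distribution B (p=0.62) is closer to uniform (p=0.5), so it has higher entropy.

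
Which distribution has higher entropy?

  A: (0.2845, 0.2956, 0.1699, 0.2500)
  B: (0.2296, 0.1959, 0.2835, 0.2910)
B

Both distributions are close to uniform, making this a harder comparison.

H(A) = 1.9702 bits
H(B) = 1.9819 bits

The distribution closer to uniform has higher entropy.
Answer: B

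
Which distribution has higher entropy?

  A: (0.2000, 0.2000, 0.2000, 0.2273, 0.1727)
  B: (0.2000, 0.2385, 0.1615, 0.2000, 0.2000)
A

Both distributions are close to uniform, making this a harder comparison.

H(A) = 2.3165 bits
H(B) = 2.3112 bits

The distribution closer to uniform has higher entropy.
Answer: A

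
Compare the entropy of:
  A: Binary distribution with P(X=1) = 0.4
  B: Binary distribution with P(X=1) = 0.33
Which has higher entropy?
A

For binary distributions, entropy is maximized at p=0.5 and decreases as p moves toward 0 or 1.

H(A) = H(0.4) = 0.9710 bits
H(B) = H(0.33) = 0.9149 bits

Distribution A (p=0.4) is closer to uniform (p=0.5), so it has higher entropy.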